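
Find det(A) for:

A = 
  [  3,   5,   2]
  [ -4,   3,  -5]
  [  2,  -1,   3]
18

Cofactor expansion along row 1:
det(A) = (3)·((3)(3) - (-5)(-1)) - (5)·((-4)(3) - (-5)(2)) + (2)·((-4)(-1) - (3)(2))
  = (3)(4) - (5)(-2) + (2)(-2)
  = 18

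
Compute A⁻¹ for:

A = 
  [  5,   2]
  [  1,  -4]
det(A) = (5)(-4) - (2)(1) = -22
For a 2×2 matrix, A⁻¹ = (1/det(A)) · [[d, -b], [-c, a]]
    = (-1/22) · [[-4, -2], [-1, 5]]

A⁻¹ = 
  [ 2/11,  1/11]
  [ 1/22, -5/22]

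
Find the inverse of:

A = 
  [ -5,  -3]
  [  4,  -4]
det(A) = (-5)(-4) - (-3)(4) = 32
For a 2×2 matrix, A⁻¹ = (1/det(A)) · [[d, -b], [-c, a]]
    = (1/32) · [[-4, 3], [-4, -5]]

A⁻¹ = 
  [ -1/8,  3/32]
  [ -1/8, -5/32]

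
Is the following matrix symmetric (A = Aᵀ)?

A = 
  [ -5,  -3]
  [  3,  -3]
No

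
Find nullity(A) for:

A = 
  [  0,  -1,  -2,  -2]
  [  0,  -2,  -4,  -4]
nullity(A) = 3

Row reduce:
R2 → R2 - (2)·R1
REF = 
  [  0,  -1,  -2,  -2]
  [  0,   0,   0,   0]
Pivot columns: 2 → 1 pivot.
rank(A) = 1, so nullity(A) = 4 - 1 = 3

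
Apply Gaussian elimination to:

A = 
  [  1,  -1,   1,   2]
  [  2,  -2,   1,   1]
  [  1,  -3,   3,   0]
Row operations:
R2 → R2 - (2)·R1
R3 → R3 - (1)·R1
Swap R2 ↔ R3

Resulting echelon form:
REF = 
  [  1,  -1,   1,   2]
  [  0,  -2,   2,  -2]
  [  0,   0,  -1,  -3]

Rank = 3 (number of non-zero pivot rows).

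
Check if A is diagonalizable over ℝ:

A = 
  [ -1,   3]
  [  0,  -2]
Yes

tr(A) = -3, det(A) = 2
Characteristic polynomial: λ² - tr(A)λ + det(A) = λ² + 3λ + 2
λ² + 3λ + 2 = (λ + 2)(λ + 1)
Eigenvalues: -1, -2
λ=-2: alg. mult. = 1, geom. mult. = 2 - rank(A - (-2)I) = 2 - 1 = 1
λ=-1: alg. mult. = 1, geom. mult. = 2 - rank(A - (-1)I) = 2 - 1 = 1
Sum of geometric multiplicities equals n, so A has n independent eigenvectors.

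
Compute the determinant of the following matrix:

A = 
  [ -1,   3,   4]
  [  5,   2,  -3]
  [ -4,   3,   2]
85

Cofactor expansion along row 1:
det(A) = (-1)·((2)(2) - (-3)(3)) - (3)·((5)(2) - (-3)(-4)) + (4)·((5)(3) - (2)(-4))
  = (-1)(13) - (3)(-2) + (4)(23)
  = 85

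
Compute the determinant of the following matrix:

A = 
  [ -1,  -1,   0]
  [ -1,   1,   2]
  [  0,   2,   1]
2

Cofactor expansion along row 1:
det(A) = (-1)·((1)(1) - (2)(2)) - (-1)·((-1)(1) - (2)(0)) + (0)·((-1)(2) - (1)(0))
  = (-1)(-3) - (-1)(-1) + (0)(-2)
  = 2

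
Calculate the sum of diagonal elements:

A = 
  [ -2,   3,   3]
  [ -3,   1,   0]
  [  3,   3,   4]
3

tr(A) = -2 + 1 + 4 = 3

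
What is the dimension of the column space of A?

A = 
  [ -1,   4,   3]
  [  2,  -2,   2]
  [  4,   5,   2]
Row reduce:
R2 → R2 + (2)·R1
R3 → R3 + (4)·R1
R3 → R3 - (7/2)·R2
REF = 
  [ -1,   4,   3]
  [  0,   6,   8]
  [  0,   0, -14]
Pivot columns: 1, 2, 3 → 3 pivots.
dim(Col(A)) = number of pivot columns = 3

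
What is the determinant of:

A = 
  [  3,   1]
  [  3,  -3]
For a 2×2 matrix, det = ad - bc = (3)(-3) - (1)(3) = -12

det(A) = -12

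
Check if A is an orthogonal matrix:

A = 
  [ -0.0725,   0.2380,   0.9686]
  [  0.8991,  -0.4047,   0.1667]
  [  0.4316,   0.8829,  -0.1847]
Yes

AᵀA = 
  [  0.9999,  -0.0001,  -0.0001]
  [ -0.0001,   0.9999,   0]
  [ -0.0001,   0,   1.0001]
≈ I (equal to I up to the 4-dp rounding of the entries)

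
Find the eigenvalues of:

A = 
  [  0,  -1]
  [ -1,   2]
tr(A) = 2, det(A) = -1
Characteristic polynomial: λ² - tr(A)λ + det(A) = λ² - 2λ - 1
λ² - 2λ - 1 = 0  ⇒  λ = (2 ± √((-2)² - 4·(-1)))/2 = (2 ± √(8))/2
  = 1 + √2,  1 - √2

λ = 1 + √2, 1 - √2  (≈ 2.414, -0.4142)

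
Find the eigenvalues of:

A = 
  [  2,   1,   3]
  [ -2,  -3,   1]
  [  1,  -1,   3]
λ = -1, (3 + √33)/2, (3 - √33)/2  (≈ -1, 4.372, -1.372)

Characteristic polynomial: det(λI - A) = λ³ - 2λ² - 9λ - 6
Testing integer divisors of the constant term: p(-1) = 0, so (λ + 1) is a factor:
p(λ) = (λ + 1)(λ² - 3λ - 6)
λ² - 3λ - 6 = 0  ⇒  λ = (3 ± √((-3)² - 4·(-6)))/2 = (3 ± √(33))/2
  = (3 + √33)/2,  (3 - √33)/2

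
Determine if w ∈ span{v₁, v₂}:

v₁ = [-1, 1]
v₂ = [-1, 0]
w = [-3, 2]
Yes

Form the augmented matrix and row-reduce:
[v₁|v₂|w] = 
  [ -1,  -1,  -3]
  [  1,   0,   2]
R2 → R2 + (1)·R1
REF = 
  [ -1,  -1,  -3]
  [  0,  -1,  -1]

No row of the form [0 0 | nonzero], so the system is consistent. Back-substitution gives c₁ = 2, c₂ = 1: w = (2)·v₁ + (1)·v₂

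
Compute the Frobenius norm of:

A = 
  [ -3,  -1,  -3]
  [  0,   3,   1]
||A||_F = 5.385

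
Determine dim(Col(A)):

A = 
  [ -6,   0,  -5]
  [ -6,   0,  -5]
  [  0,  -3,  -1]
dim(Col(A)) = 2

Row reduce:
R2 → R2 - (1)·R1
Swap R2 ↔ R3
REF = 
  [ -6,   0,  -5]
  [  0,  -3,  -1]
  [  0,   0,   0]
Pivot columns: 1, 2 → 2 pivots.
dim(Col(A)) = number of pivot columns = 2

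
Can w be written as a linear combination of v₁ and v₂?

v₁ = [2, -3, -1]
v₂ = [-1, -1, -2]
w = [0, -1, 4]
No

Form the augmented matrix and row-reduce:
[v₁|v₂|w] = 
  [  2,  -1,   0]
  [ -3,  -1,  -1]
  [ -1,  -2,   4]
R2 → R2 + (3/2)·R1
R3 → R3 + (1/2)·R1
R3 → R3 - (1)·R2
REF = 
  [   2,   -1,    0]
  [   0, -5/2,   -1]
  [   0,    0,    5]

Row 3 reads [0 0 | 5], i.e. 0 = 5, so the system is inconsistent and w ∉ span{v₁, v₂}.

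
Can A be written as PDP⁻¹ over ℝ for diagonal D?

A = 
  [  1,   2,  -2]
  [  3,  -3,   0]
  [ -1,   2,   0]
Yes

Characteristic polynomial: det(λI - A) = λ³ + 2λ² - 11λ + 6
Testing integer divisors of the constant term: p(2) = 0, so (λ - 2) is a factor:
p(λ) = (λ - 2)(λ² + 4λ - 3)
λ² + 4λ - 3 = 0  ⇒  λ = (-4 ± √((4)² - 4·(-3)))/2 = (-4 ± √(28))/2
  = -2 + √7,  -2 - √7
Eigenvalues: 2, -2 + √7, -2 - √7  (≈ 2, 0.6458, -4.646)
The two irrational eigenvalues are distinct (simple), so each has alg. mult. = geom. mult. = 1.
λ=2: alg. mult. = 1, geom. mult. = 3 - rank(A - (2)I) = 3 - 2 = 1
Sum of geometric multiplicities equals n, so A has n independent eigenvectors.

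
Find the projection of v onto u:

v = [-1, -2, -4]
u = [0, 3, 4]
proj_u(v) = [0, -66/25, -88/25]

v·u = (-1)(0) + (-2)(3) + (-4)(4) = -22
u·u = (0)² + (3)² + (4)² = 25
proj_u(v) = (v·u / u·u) × u = (-22/25) × u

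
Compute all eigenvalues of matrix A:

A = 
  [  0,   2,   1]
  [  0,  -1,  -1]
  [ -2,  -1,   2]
Characteristic polynomial: det(λI - A) = λ³ - λ² - λ - 2
Testing integer divisors of the constant term: p(2) = 0, so (λ - 2) is a factor:
p(λ) = (λ - 2)(λ² + λ + 1)
λ² + λ + 1 = 0  ⇒  λ = (-1 ± √((1)² - 4·(1)))/2 = (-1 ± √(-3))/2
  = (-1 + i√3)/2,  (-1 - i√3)/2

λ = 2, (-1 + i√3)/2, (-1 - i√3)/2  (≈ 2, -0.5 + 0.866i, -0.5 - 0.866i)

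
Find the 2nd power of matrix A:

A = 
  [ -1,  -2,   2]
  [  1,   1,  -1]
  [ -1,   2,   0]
A² = A·A:
A²[1,1] = (-1)(-1) + (-2)(1) + (2)(-1) = -3
A²[1,2] = (-1)(-2) + (-2)(1) + (2)(2) = 4
A²[1,3] = (-1)(2) + (-2)(-1) + (2)(0) = 0
A²[2,1] = (1)(-1) + (1)(1) + (-1)(-1) = 1
A²[2,2] = (1)(-2) + (1)(1) + (-1)(2) = -3
A²[2,3] = (1)(2) + (1)(-1) + (-1)(0) = 1
A²[3,1] = (-1)(-1) + (2)(1) + (0)(-1) = 3
A²[3,2] = (-1)(-2) + (2)(1) + (0)(2) = 4
A²[3,3] = (-1)(2) + (2)(-1) + (0)(0) = -4
A² = 
  [ -3,   4,   0]
  [  1,  -3,   1]
  [  3,   4,  -4]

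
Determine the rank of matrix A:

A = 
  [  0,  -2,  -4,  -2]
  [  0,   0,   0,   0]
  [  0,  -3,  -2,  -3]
Row reduce:
R3 → R3 - (3/2)·R1
Swap R2 ↔ R3
REF = 
  [  0,  -2,  -4,  -2]
  [  0,   0,   4,   0]
  [  0,   0,   0,   0]
Pivot columns: 2, 3 → 2 pivots.

rank(A) = 2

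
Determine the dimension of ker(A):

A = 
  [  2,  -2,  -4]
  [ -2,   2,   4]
nullity(A) = 2

Row reduce:
R2 → R2 + (1)·R1
REF = 
  [  2,  -2,  -4]
  [  0,   0,   0]
Pivot columns: 1 → 1 pivot.
rank(A) = 1, so nullity(A) = 3 - 1 = 2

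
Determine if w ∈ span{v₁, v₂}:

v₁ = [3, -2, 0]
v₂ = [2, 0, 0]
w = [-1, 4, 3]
No

Form the augmented matrix and row-reduce:
[v₁|v₂|w] = 
  [  3,   2,  -1]
  [ -2,   0,   4]
  [  0,   0,   3]
R2 → R2 + (2/3)·R1
REF = 
  [   3,    2,   -1]
  [   0,  4/3, 10/3]
  [   0,    0,    3]

Row 3 reads [0 0 | 3], i.e. 0 = 3, so the system is inconsistent and w ∉ span{v₁, v₂}.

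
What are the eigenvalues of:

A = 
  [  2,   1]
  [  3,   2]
λ = 2 + √3, 2 - √3  (≈ 3.732, 0.2679)

tr(A) = 4, det(A) = 1
Characteristic polynomial: λ² - tr(A)λ + det(A) = λ² - 4λ + 1
λ² - 4λ + 1 = 0  ⇒  λ = (4 ± √((-4)² - 4·(1)))/2 = (4 ± √(12))/2
  = 2 + √3,  2 - √3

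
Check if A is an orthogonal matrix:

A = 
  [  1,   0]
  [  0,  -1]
Yes

AᵀA = 
  [  1,   0]
  [  0,   1]
= I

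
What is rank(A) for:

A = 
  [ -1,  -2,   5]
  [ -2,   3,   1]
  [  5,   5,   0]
rank(A) = 3

Row reduce:
R2 → R2 - (2)·R1
R3 → R3 + (5)·R1
R3 → R3 + (5/7)·R2
REF = 
  [   -1,    -2,     5]
  [    0,     7,    -9]
  [    0,     0, 130/7]
Pivot columns: 1, 2, 3 → 3 pivots.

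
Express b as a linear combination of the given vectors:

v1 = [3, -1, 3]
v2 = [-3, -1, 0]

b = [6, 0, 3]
c1 = 1, c2 = -1

b = 1·v1 + -1·v2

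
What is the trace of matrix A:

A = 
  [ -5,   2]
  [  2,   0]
-5

tr(A) = -5 + 0 = -5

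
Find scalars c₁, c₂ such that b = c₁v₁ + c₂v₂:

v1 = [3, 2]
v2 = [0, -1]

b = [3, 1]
c1 = 1, c2 = 1

b = 1·v1 + 1·v2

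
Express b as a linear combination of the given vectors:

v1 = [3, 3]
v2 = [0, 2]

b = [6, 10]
c1 = 2, c2 = 2

b = 2·v1 + 2·v2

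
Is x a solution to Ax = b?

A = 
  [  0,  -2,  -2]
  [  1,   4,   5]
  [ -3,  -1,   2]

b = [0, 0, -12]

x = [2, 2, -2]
Yes

Ax = [0, 0, -12] = b ✓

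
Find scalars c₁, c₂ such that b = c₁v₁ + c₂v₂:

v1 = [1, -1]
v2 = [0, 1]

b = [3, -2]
c1 = 3, c2 = 1

b = 3·v1 + 1·v2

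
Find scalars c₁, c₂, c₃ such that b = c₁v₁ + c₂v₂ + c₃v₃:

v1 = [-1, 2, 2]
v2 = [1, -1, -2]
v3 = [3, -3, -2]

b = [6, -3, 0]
c1 = 3, c2 = 0, c3 = 3

b = 3·v1 + 0·v2 + 3·v3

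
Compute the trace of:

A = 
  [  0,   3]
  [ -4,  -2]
-2

tr(A) = 0 + -2 = -2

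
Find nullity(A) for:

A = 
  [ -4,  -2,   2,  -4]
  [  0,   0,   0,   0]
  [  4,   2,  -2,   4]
nullity(A) = 3

Row reduce:
R3 → R3 + (1)·R1
REF = 
  [ -4,  -2,   2,  -4]
  [  0,   0,   0,   0]
  [  0,   0,   0,   0]
Pivot columns: 1 → 1 pivot.
rank(A) = 1, so nullity(A) = 4 - 1 = 3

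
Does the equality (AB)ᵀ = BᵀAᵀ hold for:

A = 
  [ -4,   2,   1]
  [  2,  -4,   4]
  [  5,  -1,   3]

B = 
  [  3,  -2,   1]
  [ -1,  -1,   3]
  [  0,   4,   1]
Yes

(AB)ᵀ = 
  [-14,  10,  16]
  [ 10,  16,   3]
  [  3,  -6,   5]

BᵀAᵀ = 
  [-14,  10,  16]
  [ 10,  16,   3]
  [  3,  -6,   5]

Both sides are equal — this is the standard identity (AB)ᵀ = BᵀAᵀ, which holds for all A, B.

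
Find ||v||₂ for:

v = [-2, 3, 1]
3.742

||v||₂ = √((-2)² + (3)² + (1)²) = √14 = 3.742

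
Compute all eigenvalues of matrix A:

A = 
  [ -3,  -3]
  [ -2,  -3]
λ = -3 + √6, -3 - √6  (≈ -0.5505, -5.449)

tr(A) = -6, det(A) = 3
Characteristic polynomial: λ² - tr(A)λ + det(A) = λ² + 6λ + 3
λ² + 6λ + 3 = 0  ⇒  λ = (-6 ± √((6)² - 4·(3)))/2 = (-6 ± √(24))/2
  = -3 + √6,  -3 - √6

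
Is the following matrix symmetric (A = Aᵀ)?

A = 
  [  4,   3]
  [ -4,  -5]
No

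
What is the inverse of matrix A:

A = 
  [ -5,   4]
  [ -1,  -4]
det(A) = (-5)(-4) - (4)(-1) = 24
For a 2×2 matrix, A⁻¹ = (1/det(A)) · [[d, -b], [-c, a]]
    = (1/24) · [[-4, -4], [1, -5]]

A⁻¹ = 
  [ -1/6,  -1/6]
  [ 1/24, -5/24]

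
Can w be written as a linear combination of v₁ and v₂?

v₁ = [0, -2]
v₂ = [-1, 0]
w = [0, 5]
Yes

Form the augmented matrix and row-reduce:
[v₁|v₂|w] = 
  [  0,  -1,   0]
  [ -2,   0,   5]
Swap R1 ↔ R2
REF = 
  [ -2,   0,   5]
  [  0,  -1,   0]

No row of the form [0 0 | nonzero], so the system is consistent. Back-substitution gives c₁ = -5/2, c₂ = 0: w = (-5/2)·v₁ + (0)·v₂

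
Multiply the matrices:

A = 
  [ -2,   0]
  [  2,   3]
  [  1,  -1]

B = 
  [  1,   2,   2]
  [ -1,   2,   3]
A is 3×2 and B is 2×3, so AB is 3×3. Each entry is (row of A)·(column of B):
AB[1,1] = (-2)(1) + (0)(-1) = -2
AB[1,2] = (-2)(2) + (0)(2) = -4
AB[1,3] = (-2)(2) + (0)(3) = -4
AB[2,1] = (2)(1) + (3)(-1) = -1
AB[2,2] = (2)(2) + (3)(2) = 10
AB[2,3] = (2)(2) + (3)(3) = 13
AB[3,1] = (1)(1) + (-1)(-1) = 2
AB[3,2] = (1)(2) + (-1)(2) = 0
AB[3,3] = (1)(2) + (-1)(3) = -1

AB = 
  [ -2,  -4,  -4]
  [ -1,  10,  13]
  [  2,   0,  -1]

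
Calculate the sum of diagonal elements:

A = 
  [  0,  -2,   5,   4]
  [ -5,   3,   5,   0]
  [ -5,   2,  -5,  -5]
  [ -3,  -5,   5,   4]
2

tr(A) = 0 + 3 + -5 + 4 = 2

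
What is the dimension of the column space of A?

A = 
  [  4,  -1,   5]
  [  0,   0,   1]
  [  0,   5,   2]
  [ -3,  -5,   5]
dim(Col(A)) = 3

Row reduce:
R4 → R4 + (3/4)·R1
Swap R2 ↔ R3
R4 → R4 + (23/20)·R2
R4 → R4 - (221/20)·R3
REF = 
  [  4,  -1,   5]
  [  0,   5,   2]
  [  0,   0,   1]
  [  0,   0,   0]
Pivot columns: 1, 2, 3 → 3 pivots.
dim(Col(A)) = number of pivot columns = 3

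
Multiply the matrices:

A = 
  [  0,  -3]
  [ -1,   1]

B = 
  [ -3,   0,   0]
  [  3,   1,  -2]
AB = 
  [ -9,  -3,   6]
  [  6,   1,  -2]

A is 2×2 and B is 2×3, so AB is 2×3. Each entry is (row of A)·(column of B):
AB[1,1] = (0)(-3) + (-3)(3) = -9
AB[1,2] = (0)(0) + (-3)(1) = -3
AB[1,3] = (0)(0) + (-3)(-2) = 6
AB[2,1] = (-1)(-3) + (1)(3) = 6
AB[2,2] = (-1)(0) + (1)(1) = 1
AB[2,3] = (-1)(0) + (1)(-2) = -2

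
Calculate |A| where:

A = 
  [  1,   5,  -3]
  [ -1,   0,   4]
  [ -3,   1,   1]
Cofactor expansion along row 1:
det(A) = (1)·((0)(1) - (4)(1)) - (5)·((-1)(1) - (4)(-3)) + (-3)·((-1)(1) - (0)(-3))
  = (1)(-4) - (5)(11) + (-3)(-1)
  = -56

det(A) = -56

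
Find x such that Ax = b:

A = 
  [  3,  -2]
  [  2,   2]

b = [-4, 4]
x = [0, 2]

Row reduce the augmented matrix [A|b]:
R2 → R2 - (2/3)·R1
REF = 
  [   3,   -2,   -4]
  [   0, 10/3, 20/3]

Back-substitution:
x₂ = (20/3) / (10/3) = 2
x₁ = (-4 - (-2)(2)) / 3 = 0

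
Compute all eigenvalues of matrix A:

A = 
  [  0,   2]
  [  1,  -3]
λ = (-3 + √17)/2, (-3 - √17)/2  (≈ 0.5616, -3.562)

tr(A) = -3, det(A) = -2
Characteristic polynomial: λ² - tr(A)λ + det(A) = λ² + 3λ - 2
λ² + 3λ - 2 = 0  ⇒  λ = (-3 ± √((3)² - 4·(-2)))/2 = (-3 ± √(17))/2
  = (-3 + √17)/2,  (-3 - √17)/2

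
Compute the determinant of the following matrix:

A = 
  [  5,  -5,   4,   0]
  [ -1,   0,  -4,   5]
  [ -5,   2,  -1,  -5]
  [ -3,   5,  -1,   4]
-382

Cofactor expansion along row 1: det(A) = a₁₁M₁₁ - a₁₂M₁₂ + a₁₃M₁₃ - a₁₄M₁₄

M₁₁ = det[[0, -4, 5]; [2, -1, -5]; [5, -1, 4]]
  = (0)·((-1)(4) - (-5)(-1)) - (-4)·((2)(4) - (-5)(5)) + (5)·((2)(-1) - (-1)(5))
  = (0)(-9) - (-4)(33) + (5)(3)
  = 147
M₁₂ = det[[-1, -4, 5]; [-5, -1, -5]; [-3, -1, 4]]
  = (-1)·((-1)(4) - (-5)(-1)) - (-4)·((-5)(4) - (-5)(-3)) + (5)·((-5)(-1) - (-1)(-3))
  = (-1)(-9) - (-4)(-35) + (5)(2)
  = -121
M₁₃ = det[[-1, 0, 5]; [-5, 2, -5]; [-3, 5, 4]]
  = (-1)·((2)(4) - (-5)(5)) - (0)·((-5)(4) - (-5)(-3)) + (5)·((-5)(5) - (2)(-3))
  = (-1)(33) - (0)(-35) + (5)(-19)
  = -128
M₁₄ = det[[-1, 0, -4]; [-5, 2, -1]; [-3, 5, -1]]
  = (-1)·((2)(-1) - (-1)(5)) - (0)·((-5)(-1) - (-1)(-3)) + (-4)·((-5)(5) - (2)(-3))
  = (-1)(3) - (0)(2) + (-4)(-19)
  = 73

det(A) = (5)(147) - (-5)(-121) + (4)(-128) - (0)(73) = -382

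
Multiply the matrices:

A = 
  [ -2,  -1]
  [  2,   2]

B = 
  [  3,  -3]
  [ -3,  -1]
AB = 
  [ -3,   7]
  [  0,  -8]

A is 2×2 and B is 2×2, so AB is 2×2. Each entry is (row of A)·(column of B):
AB[1,1] = (-2)(3) + (-1)(-3) = -3
AB[1,2] = (-2)(-3) + (-1)(-1) = 7
AB[2,1] = (2)(3) + (2)(-3) = 0
AB[2,2] = (2)(-3) + (2)(-1) = -8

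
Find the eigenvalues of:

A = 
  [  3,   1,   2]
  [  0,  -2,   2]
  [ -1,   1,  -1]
λ = 1, 2, -3

Characteristic polynomial: det(λI - A) = λ³ - 7λ + 6
Testing integer divisors of the constant term: p(1) = 0, so (λ - 1) is a factor:
p(λ) = (λ - 1)(λ² + λ - 6)
λ² + λ - 6 = (λ + 3)(λ - 2)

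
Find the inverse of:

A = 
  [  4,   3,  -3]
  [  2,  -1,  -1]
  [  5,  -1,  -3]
det(A) = (4)·((-1)(-3) - (-1)(-1)) - (3)·((2)(-3) - (-1)(5)) + (-3)·((2)(-1) - (-1)(5))
  = (4)(2) - (3)(-1) + (-3)(3)
  = 2
det(A) = 2 ≠ 0, so A is invertible.

Cofactors Cᵢⱼ = (-1)ⁱ⁺ʲ·Mᵢⱼ:
C = 
  [  2,   1,   3]
  [ 12,   3,  19]
  [ -6,  -2, -10]

adj(A) = Cᵀ:
adj(A) = 
  [  2,  12,  -6]
  [  1,   3,  -2]
  [  3,  19, -10]

A⁻¹ = (1/2) · adj(A):
A⁻¹ = 
  [   1,    6,   -3]
  [ 1/2,  3/2,   -1]
  [ 3/2, 19/2,   -5]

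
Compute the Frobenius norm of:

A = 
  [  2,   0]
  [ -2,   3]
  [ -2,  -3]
||A||_F = 5.477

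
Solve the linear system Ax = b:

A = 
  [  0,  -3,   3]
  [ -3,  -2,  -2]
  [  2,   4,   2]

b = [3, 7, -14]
x = [1, -3, -2]

Row reduce the augmented matrix [A|b]:
Swap R1 ↔ R2
R3 → R3 + (2/3)·R1
R3 → R3 + (8/9)·R2
REF = 
  [   -3,    -2,    -2,     7]
  [    0,    -3,     3,     3]
  [    0,     0,  10/3, -20/3]

Back-substitution:
x₃ = (-20/3) / (10/3) = -2
x₂ = (3 - (3)(-2)) / (-3) = -3
x₁ = (7 - (-2)(-3) - (-2)(-2)) / (-3) = 1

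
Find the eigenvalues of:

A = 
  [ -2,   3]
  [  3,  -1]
λ = (-3 + √37)/2, (-3 - √37)/2  (≈ 1.541, -4.541)

tr(A) = -3, det(A) = -7
Characteristic polynomial: λ² - tr(A)λ + det(A) = λ² + 3λ - 7
λ² + 3λ - 7 = 0  ⇒  λ = (-3 ± √((3)² - 4·(-7)))/2 = (-3 ± √(37))/2
  = (-3 + √37)/2,  (-3 - √37)/2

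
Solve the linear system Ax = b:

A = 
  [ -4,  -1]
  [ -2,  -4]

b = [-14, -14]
Row reduce the augmented matrix [A|b]:
R2 → R2 - (1/2)·R1
REF = 
  [  -4,   -1,  -14]
  [   0, -7/2,   -7]

Back-substitution:
x₂ = (-7) / (-7/2) = 2
x₁ = (-14 - (-1)(2)) / (-4) = 3

x = [3, 2]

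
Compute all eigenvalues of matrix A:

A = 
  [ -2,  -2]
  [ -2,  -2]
λ = 0, -4

tr(A) = -4, det(A) = 0
Characteristic polynomial: λ² - tr(A)λ + det(A) = λ² + 4λ
λ² + 4λ = λ(λ + 4)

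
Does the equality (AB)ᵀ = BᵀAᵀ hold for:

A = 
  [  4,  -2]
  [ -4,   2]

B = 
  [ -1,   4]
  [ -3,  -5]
Yes

(AB)ᵀ = 
  [  2,  -2]
  [ 26, -26]

BᵀAᵀ = 
  [  2,  -2]
  [ 26, -26]

Both sides are equal — this is the standard identity (AB)ᵀ = BᵀAᵀ, which holds for all A, B.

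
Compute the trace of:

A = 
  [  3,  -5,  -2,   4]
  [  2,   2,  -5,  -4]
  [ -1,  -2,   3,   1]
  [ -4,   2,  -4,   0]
8

tr(A) = 3 + 2 + 3 + 0 = 8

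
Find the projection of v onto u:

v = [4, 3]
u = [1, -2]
proj_u(v) = [-2/5, 4/5]

v·u = (4)(1) + (3)(-2) = -2
u·u = (1)² + (-2)² = 5
proj_u(v) = (v·u / u·u) × u = (-2/5) × u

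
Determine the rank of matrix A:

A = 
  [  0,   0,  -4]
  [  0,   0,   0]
rank(A) = 1

Row reduce:
(no row operations needed)
REF = 
  [  0,   0,  -4]
  [  0,   0,   0]
Pivot columns: 3 → 1 pivot.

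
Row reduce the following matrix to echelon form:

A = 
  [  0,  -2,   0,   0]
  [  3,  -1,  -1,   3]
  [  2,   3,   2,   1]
Row operations:
Swap R1 ↔ R2
R3 → R3 - (2/3)·R1
R3 → R3 + (11/6)·R2

Resulting echelon form:
REF = 
  [  3,  -1,  -1,   3]
  [  0,  -2,   0,   0]
  [  0,   0, 8/3,  -1]

Rank = 3 (number of non-zero pivot rows).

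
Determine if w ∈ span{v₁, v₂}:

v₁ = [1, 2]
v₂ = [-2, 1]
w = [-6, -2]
Yes

Form the augmented matrix and row-reduce:
[v₁|v₂|w] = 
  [  1,  -2,  -6]
  [  2,   1,  -2]
R2 → R2 - (2)·R1
REF = 
  [  1,  -2,  -6]
  [  0,   5,  10]

No row of the form [0 0 | nonzero], so the system is consistent. Back-substitution gives c₁ = -2, c₂ = 2: w = (-2)·v₁ + (2)·v₂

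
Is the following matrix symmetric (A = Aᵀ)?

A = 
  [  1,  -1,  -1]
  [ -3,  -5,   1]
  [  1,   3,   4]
No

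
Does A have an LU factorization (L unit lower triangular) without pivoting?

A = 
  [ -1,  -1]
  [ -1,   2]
Yes.
A[1,1] = -1 ≠ 0, so Gaussian elimination proceeds without a row swap: multiplier ℓ₂₁ = (-1)/(-1) = 1, and U[2,2] = 2 - (1)(-1) = 3.
L = 
  [  1,   0]
  [  1,   1]
U = 
  [ -1,  -1]
  [  0,   3]
Check row 2 of LU: [(1)(-1), (1)(-1) + 3] = [-1, 2] = row 2 of A ✓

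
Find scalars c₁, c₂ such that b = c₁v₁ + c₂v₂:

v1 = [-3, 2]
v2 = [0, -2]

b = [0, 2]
c1 = 0, c2 = -1

b = 0·v1 + -1·v2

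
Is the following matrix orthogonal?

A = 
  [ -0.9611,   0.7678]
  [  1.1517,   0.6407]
No

AᵀA = 
  [  2.2501,   0]
  [  0,   1]
≠ I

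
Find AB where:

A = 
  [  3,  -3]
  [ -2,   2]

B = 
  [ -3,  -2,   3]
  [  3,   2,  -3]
A is 2×2 and B is 2×3, so AB is 2×3. Each entry is (row of A)·(column of B):
AB[1,1] = (3)(-3) + (-3)(3) = -18
AB[1,2] = (3)(-2) + (-3)(2) = -12
AB[1,3] = (3)(3) + (-3)(-3) = 18
AB[2,1] = (-2)(-3) + (2)(3) = 12
AB[2,2] = (-2)(-2) + (2)(2) = 8
AB[2,3] = (-2)(3) + (2)(-3) = -12

AB = 
  [-18, -12,  18]
  [ 12,   8, -12]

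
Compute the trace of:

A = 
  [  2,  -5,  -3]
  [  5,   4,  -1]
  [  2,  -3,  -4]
2

tr(A) = 2 + 4 + -4 = 2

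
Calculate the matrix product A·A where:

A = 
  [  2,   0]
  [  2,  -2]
A² = A·A:
A²[1,1] = (2)(2) + (0)(2) = 4
A²[1,2] = (2)(0) + (0)(-2) = 0
A²[2,1] = (2)(2) + (-2)(2) = 0
A²[2,2] = (2)(0) + (-2)(-2) = 4
A² = 
  [  4,   0]
  [  0,   4]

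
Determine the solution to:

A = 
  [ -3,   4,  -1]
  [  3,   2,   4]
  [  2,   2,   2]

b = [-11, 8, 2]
Row reduce the augmented matrix [A|b]:
R2 → R2 + (1)·R1
R3 → R3 + (2/3)·R1
R3 → R3 - (7/9)·R2
REF = 
  [ -3,   4,  -1, -11]
  [  0,   6,   3,  -3]
  [  0,   0,  -1,  -3]

Back-substitution:
x₃ = (-3) / (-1) = 3
x₂ = (-3 - (3)(3)) / 6 = -2
x₁ = (-11 - (4)(-2) - (-1)(3)) / (-3) = 0

x = [0, -2, 3]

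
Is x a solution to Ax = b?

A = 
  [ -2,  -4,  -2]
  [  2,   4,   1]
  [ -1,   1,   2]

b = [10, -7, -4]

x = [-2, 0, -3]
Yes

Ax = [10, -7, -4] = b ✓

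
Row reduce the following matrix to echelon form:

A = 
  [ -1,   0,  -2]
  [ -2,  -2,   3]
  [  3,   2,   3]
Row operations:
R2 → R2 - (2)·R1
R3 → R3 + (3)·R1
R3 → R3 + (1)·R2

Resulting echelon form:
REF = 
  [ -1,   0,  -2]
  [  0,  -2,   7]
  [  0,   0,   4]

Rank = 3 (number of non-zero pivot rows).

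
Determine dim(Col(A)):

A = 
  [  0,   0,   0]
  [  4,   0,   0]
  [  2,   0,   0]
dim(Col(A)) = 1

Row reduce:
Swap R1 ↔ R2
R3 → R3 - (1/2)·R1
REF = 
  [  4,   0,   0]
  [  0,   0,   0]
  [  0,   0,   0]
Pivot columns: 1 → 1 pivot.
dim(Col(A)) = number of pivot columns = 1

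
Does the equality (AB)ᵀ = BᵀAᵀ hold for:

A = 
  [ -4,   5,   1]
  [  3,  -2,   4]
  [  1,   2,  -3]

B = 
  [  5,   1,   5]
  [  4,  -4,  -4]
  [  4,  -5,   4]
Yes

(AB)ᵀ = 
  [  4,  23,   1]
  [-29,  -9,   8]
  [-36,  39, -15]

BᵀAᵀ = 
  [  4,  23,   1]
  [-29,  -9,   8]
  [-36,  39, -15]

Both sides are equal — this is the standard identity (AB)ᵀ = BᵀAᵀ, which holds for all A, B.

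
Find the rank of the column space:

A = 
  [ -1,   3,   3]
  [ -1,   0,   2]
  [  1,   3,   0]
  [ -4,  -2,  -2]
dim(Col(A)) = 3

Row reduce:
R2 → R2 - (1)·R1
R3 → R3 + (1)·R1
R4 → R4 - (4)·R1
R3 → R3 + (2)·R2
R4 → R4 - (14/3)·R2
R4 → R4 + (28/3)·R3
REF = 
  [ -1,   3,   3]
  [  0,  -3,  -1]
  [  0,   0,   1]
  [  0,   0,   0]
Pivot columns: 1, 2, 3 → 3 pivots.
dim(Col(A)) = number of pivot columns = 3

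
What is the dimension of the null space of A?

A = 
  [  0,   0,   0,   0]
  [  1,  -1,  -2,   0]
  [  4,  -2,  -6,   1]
nullity(A) = 2

Row reduce:
Swap R1 ↔ R2
R3 → R3 - (4)·R1
Swap R2 ↔ R3
REF = 
  [  1,  -1,  -2,   0]
  [  0,   2,   2,   1]
  [  0,   0,   0,   0]
Pivot columns: 1, 2 → 2 pivots.
rank(A) = 2, so nullity(A) = 4 - 2 = 2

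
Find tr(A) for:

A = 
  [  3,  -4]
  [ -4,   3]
6

tr(A) = 3 + 3 = 6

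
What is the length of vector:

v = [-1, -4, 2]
4.583

||v||₂ = √((-1)² + (-4)² + (2)²) = √21 = 4.583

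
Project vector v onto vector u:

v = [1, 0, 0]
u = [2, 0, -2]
v·u = (1)(2) + (0)(0) + (0)(-2) = 2
u·u = (2)² + (0)² + (-2)² = 8
proj_u(v) = (v·u / u·u) × u = (2/8) × u = (1/4) × u

proj_u(v) = [1/2, 0, -1/2]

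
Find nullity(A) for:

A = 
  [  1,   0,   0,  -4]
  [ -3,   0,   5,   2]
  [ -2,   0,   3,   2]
nullity(A) = 2

Row reduce:
R2 → R2 + (3)·R1
R3 → R3 + (2)·R1
R3 → R3 - (3/5)·R2
REF = 
  [  1,   0,   0,  -4]
  [  0,   0,   5, -10]
  [  0,   0,   0,   0]
Pivot columns: 1, 3 → 2 pivots.
rank(A) = 2, so nullity(A) = 4 - 2 = 2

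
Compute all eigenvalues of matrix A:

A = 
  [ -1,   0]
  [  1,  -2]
λ = -1, -2

tr(A) = -3, det(A) = 2
Characteristic polynomial: λ² - tr(A)λ + det(A) = λ² + 3λ + 2
λ² + 3λ + 2 = (λ + 2)(λ + 1)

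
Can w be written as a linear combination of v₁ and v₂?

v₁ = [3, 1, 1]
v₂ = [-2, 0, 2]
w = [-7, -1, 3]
Yes

Form the augmented matrix and row-reduce:
[v₁|v₂|w] = 
  [  3,  -2,  -7]
  [  1,   0,  -1]
  [  1,   2,   3]
R2 → R2 - (1/3)·R1
R3 → R3 - (1/3)·R1
R3 → R3 - (4)·R2
REF = 
  [  3,  -2,  -7]
  [  0, 2/3, 4/3]
  [  0,   0,   0]

No row of the form [0 0 | nonzero], so the system is consistent. Back-substitution gives c₁ = -1, c₂ = 2: w = (-1)·v₁ + (2)·v₂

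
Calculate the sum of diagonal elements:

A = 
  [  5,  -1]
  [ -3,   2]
7

tr(A) = 5 + 2 = 7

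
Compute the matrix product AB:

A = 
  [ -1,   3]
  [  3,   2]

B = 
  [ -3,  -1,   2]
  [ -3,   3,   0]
AB = 
  [ -6,  10,  -2]
  [-15,   3,   6]

A is 2×2 and B is 2×3, so AB is 2×3. Each entry is (row of A)·(column of B):
AB[1,1] = (-1)(-3) + (3)(-3) = -6
AB[1,2] = (-1)(-1) + (3)(3) = 10
AB[1,3] = (-1)(2) + (3)(0) = -2
AB[2,1] = (3)(-3) + (2)(-3) = -15
AB[2,2] = (3)(-1) + (2)(3) = 3
AB[2,3] = (3)(2) + (2)(0) = 6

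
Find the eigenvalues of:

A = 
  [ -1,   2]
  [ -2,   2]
tr(A) = 1, det(A) = 2
Characteristic polynomial: λ² - tr(A)λ + det(A) = λ² - λ + 2
λ² - λ + 2 = 0  ⇒  λ = (1 ± √((-1)² - 4·(2)))/2 = (1 ± √(-7))/2
  = (1 + i√7)/2,  (1 - i√7)/2

λ = (1 + i√7)/2, (1 - i√7)/2  (≈ 0.5 + 1.323i, 0.5 - 1.323i)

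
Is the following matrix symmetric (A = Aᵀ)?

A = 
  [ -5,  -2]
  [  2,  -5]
No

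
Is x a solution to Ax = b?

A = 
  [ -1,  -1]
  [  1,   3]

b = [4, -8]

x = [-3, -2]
No

Ax = [5, -9] ≠ b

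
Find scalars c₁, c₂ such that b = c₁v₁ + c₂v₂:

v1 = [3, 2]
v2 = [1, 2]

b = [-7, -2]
c1 = -3, c2 = 2

b = -3·v1 + 2·v2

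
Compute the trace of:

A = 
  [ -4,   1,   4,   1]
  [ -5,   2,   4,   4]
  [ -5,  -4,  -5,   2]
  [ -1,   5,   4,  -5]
-12

tr(A) = -4 + 2 + -5 + -5 = -12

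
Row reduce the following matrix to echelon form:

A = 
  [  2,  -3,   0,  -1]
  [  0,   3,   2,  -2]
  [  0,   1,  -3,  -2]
Row operations:
R3 → R3 - (1/3)·R2

Resulting echelon form:
REF = 
  [    2,    -3,     0,    -1]
  [    0,     3,     2,    -2]
  [    0,     0, -11/3,  -4/3]

Rank = 3 (number of non-zero pivot rows).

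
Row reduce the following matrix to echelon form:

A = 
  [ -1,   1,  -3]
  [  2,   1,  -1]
Row operations:
R2 → R2 + (2)·R1

Resulting echelon form:
REF = 
  [ -1,   1,  -3]
  [  0,   3,  -7]

Rank = 2 (number of non-zero pivot rows).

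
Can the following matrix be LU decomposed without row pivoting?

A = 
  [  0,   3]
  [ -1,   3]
No.
A[1,1] = 0 but A[2,1] = -1 ≠ 0. Any LU with L unit lower triangular has (LU)[1,1] = U[1,1] and (LU)[2,1] = L[2,1]·U[1,1]; matching A forces U[1,1] = 0, which then forces (LU)[2,1] = 0 ≠ -1. A row swap (pivoting) is required.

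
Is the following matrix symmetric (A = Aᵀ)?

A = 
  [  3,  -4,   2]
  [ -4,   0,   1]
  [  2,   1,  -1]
Yes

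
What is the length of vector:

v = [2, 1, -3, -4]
5.477

||v||₂ = √((2)² + (1)² + (-3)² + (-4)²) = √30 = 5.477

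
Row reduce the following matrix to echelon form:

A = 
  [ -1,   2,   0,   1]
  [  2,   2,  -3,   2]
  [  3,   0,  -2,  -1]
Row operations:
R2 → R2 + (2)·R1
R3 → R3 + (3)·R1
R3 → R3 - (1)·R2

Resulting echelon form:
REF = 
  [ -1,   2,   0,   1]
  [  0,   6,  -3,   4]
  [  0,   0,   1,  -2]

Rank = 3 (number of non-zero pivot rows).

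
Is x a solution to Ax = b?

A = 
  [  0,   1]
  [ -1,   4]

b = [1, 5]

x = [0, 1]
No

Ax = [1, 4] ≠ b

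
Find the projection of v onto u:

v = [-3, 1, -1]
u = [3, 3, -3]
v·u = (-3)(3) + (1)(3) + (-1)(-3) = -3
u·u = (3)² + (3)² + (-3)² = 27
proj_u(v) = (v·u / u·u) × u = (-3/27) × u = (-1/9) × u

proj_u(v) = [-1/3, -1/3, 1/3]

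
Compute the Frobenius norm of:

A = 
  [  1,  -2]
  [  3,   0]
||A||_F = 3.742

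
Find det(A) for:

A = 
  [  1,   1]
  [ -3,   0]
For a 2×2 matrix, det = ad - bc = (1)(0) - (1)(-3) = 3

det(A) = 3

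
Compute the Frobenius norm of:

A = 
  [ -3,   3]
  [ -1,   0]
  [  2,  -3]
||A||_F = 5.657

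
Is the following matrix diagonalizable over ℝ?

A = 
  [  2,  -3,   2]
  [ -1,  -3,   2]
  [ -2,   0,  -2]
No

Characteristic polynomial: det(λI - A) = λ³ + 3λ² - 3λ - 18
By the rational root theorem any rational root is an integer dividing 18; none of those is a root, so p(λ) has no rational roots and hence (being an irreducible cubic) no repeated roots.
Discriminant of the cubic: Δ = -3699
Δ < 0 ⇒ one real eigenvalue and a complex-conjugate pair: λ ≈ -2.588 + 1.253i, -2.588 - 1.253i, 2.177
Has complex eigenvalues (not diagonalizable over ℝ).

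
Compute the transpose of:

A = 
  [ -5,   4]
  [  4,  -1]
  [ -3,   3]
Aᵀ = 
  [ -5,   4,  -3]
  [  4,  -1,   3]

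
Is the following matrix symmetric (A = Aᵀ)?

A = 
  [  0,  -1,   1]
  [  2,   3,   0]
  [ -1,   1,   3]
No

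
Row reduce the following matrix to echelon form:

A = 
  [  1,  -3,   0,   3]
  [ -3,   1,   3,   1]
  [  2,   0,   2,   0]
Row operations:
R2 → R2 + (3)·R1
R3 → R3 - (2)·R1
R3 → R3 + (3/4)·R2

Resulting echelon form:
REF = 
  [   1,   -3,    0,    3]
  [   0,   -8,    3,   10]
  [   0,    0, 17/4,  3/2]

Rank = 3 (number of non-zero pivot rows).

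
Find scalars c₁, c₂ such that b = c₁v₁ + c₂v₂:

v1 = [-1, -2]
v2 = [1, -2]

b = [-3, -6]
c1 = 3, c2 = 0

b = 3·v1 + 0·v2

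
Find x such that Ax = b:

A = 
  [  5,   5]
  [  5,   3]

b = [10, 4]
x = [-1, 3]

Row reduce the augmented matrix [A|b]:
R2 → R2 - (1)·R1
REF = 
  [  5,   5,  10]
  [  0,  -2,  -6]

Back-substitution:
x₂ = (-6) / (-2) = 3
x₁ = (10 - (5)(3)) / 5 = -1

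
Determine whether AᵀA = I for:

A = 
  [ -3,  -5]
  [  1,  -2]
No

AᵀA = 
  [ 10,  13]
  [ 13,  29]
≠ I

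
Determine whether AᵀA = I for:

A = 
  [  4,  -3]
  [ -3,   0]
No

AᵀA = 
  [ 25, -12]
  [-12,   9]
≠ I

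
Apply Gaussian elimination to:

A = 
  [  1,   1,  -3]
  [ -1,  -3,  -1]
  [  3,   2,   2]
Row operations:
R2 → R2 + (1)·R1
R3 → R3 - (3)·R1
R3 → R3 - (1/2)·R2

Resulting echelon form:
REF = 
  [  1,   1,  -3]
  [  0,  -2,  -4]
  [  0,   0,  13]

Rank = 3 (number of non-zero pivot rows).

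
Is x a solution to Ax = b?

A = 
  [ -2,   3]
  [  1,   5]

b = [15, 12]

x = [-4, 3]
No

Ax = [17, 11] ≠ b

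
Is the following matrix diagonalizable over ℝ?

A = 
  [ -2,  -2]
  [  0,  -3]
Yes

tr(A) = -5, det(A) = 6
Characteristic polynomial: λ² - tr(A)λ + det(A) = λ² + 5λ + 6
λ² + 5λ + 6 = (λ + 3)(λ + 2)
Eigenvalues: -2, -3
λ=-3: alg. mult. = 1, geom. mult. = 2 - rank(A - (-3)I) = 2 - 1 = 1
λ=-2: alg. mult. = 1, geom. mult. = 2 - rank(A - (-2)I) = 2 - 1 = 1
Sum of geometric multiplicities equals n, so A has n independent eigenvectors.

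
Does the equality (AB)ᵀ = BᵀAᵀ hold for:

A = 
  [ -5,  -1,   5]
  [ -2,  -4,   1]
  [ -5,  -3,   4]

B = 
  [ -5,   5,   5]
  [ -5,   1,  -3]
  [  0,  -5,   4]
Yes

(AB)ᵀ = 
  [ 30,  30,  40]
  [-51, -19, -48]
  [ -2,   6,   0]

BᵀAᵀ = 
  [ 30,  30,  40]
  [-51, -19, -48]
  [ -2,   6,   0]

Both sides are equal — this is the standard identity (AB)ᵀ = BᵀAᵀ, which holds for all A, B.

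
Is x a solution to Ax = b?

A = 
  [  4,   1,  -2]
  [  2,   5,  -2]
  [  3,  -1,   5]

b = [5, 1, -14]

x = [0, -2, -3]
No

Ax = [4, -4, -13] ≠ b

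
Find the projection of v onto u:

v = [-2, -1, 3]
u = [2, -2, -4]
proj_u(v) = [-7/6, 7/6, 7/3]

v·u = (-2)(2) + (-1)(-2) + (3)(-4) = -14
u·u = (2)² + (-2)² + (-4)² = 24
proj_u(v) = (v·u / u·u) × u = (-14/24) × u = (-7/12) × u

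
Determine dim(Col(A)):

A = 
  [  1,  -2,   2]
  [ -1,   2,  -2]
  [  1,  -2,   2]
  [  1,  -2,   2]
Row reduce:
R2 → R2 + (1)·R1
R3 → R3 - (1)·R1
R4 → R4 - (1)·R1
REF = 
  [  1,  -2,   2]
  [  0,   0,   0]
  [  0,   0,   0]
  [  0,   0,   0]
Pivot columns: 1 → 1 pivot.
dim(Col(A)) = number of pivot columns = 1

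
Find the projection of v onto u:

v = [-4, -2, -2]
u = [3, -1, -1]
proj_u(v) = [-24/11, 8/11, 8/11]

v·u = (-4)(3) + (-2)(-1) + (-2)(-1) = -8
u·u = (3)² + (-1)² + (-1)² = 11
proj_u(v) = (v·u / u·u) × u = (-8/11) × u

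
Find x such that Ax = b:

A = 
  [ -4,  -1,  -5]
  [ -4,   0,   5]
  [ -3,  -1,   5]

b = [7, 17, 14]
x = [-3, 0, 1]

Row reduce the augmented matrix [A|b]:
R2 → R2 - (1)·R1
R3 → R3 - (3/4)·R1
R3 → R3 + (1/4)·R2
REF = 
  [  -4,   -1,   -5,    7]
  [   0,    1,   10,   10]
  [   0,    0, 45/4, 45/4]

Back-substitution:
x₃ = (45/4) / (45/4) = 1
x₂ = (10 - (10)(1)) / 1 = 0
x₁ = (7 - (-1)(0) - (-5)(1)) / (-4) = -3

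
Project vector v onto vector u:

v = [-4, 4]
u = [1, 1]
proj_u(v) = [0, 0]

v·u = (-4)(1) + (4)(1) = 0
u·u = (1)² + (1)² = 2
proj_u(v) = (v·u / u·u) × u = (0/2) × u = (0) × u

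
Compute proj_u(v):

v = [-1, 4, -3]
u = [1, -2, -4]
v·u = (-1)(1) + (4)(-2) + (-3)(-4) = 3
u·u = (1)² + (-2)² + (-4)² = 21
proj_u(v) = (v·u / u·u) × u = (3/21) × u = (1/7) × u

proj_u(v) = [1/7, -2/7, -4/7]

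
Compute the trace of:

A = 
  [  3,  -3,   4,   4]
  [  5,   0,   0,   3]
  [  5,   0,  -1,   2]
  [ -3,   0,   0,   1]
3

tr(A) = 3 + 0 + -1 + 1 = 3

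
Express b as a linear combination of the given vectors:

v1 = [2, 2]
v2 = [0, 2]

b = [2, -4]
c1 = 1, c2 = -3

b = 1·v1 + -3·v2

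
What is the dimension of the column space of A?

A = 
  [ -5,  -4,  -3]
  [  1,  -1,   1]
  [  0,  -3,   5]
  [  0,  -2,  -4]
Row reduce:
R2 → R2 + (1/5)·R1
R3 → R3 - (5/3)·R2
R4 → R4 - (10/9)·R2
R4 → R4 + (40/39)·R3
REF = 
  [  -5,   -4,   -3]
  [   0, -9/5,  2/5]
  [   0,    0, 13/3]
  [   0,    0,    0]
Pivot columns: 1, 2, 3 → 3 pivots.
dim(Col(A)) = number of pivot columns = 3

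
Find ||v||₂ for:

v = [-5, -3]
5.831

||v||₂ = √((-5)² + (-3)²) = √34 = 5.831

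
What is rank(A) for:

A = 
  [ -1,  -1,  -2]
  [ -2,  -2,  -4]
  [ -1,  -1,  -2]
rank(A) = 1

Row reduce:
R2 → R2 - (2)·R1
R3 → R3 - (1)·R1
REF = 
  [ -1,  -1,  -2]
  [  0,   0,   0]
  [  0,   0,   0]
Pivot columns: 1 → 1 pivot.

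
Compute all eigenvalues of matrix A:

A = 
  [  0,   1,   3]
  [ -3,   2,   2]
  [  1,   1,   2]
λ = -1, (5 + i√3)/2, (5 - i√3)/2  (≈ -1, 2.5 + 0.866i, 2.5 - 0.866i)

Characteristic polynomial: det(λI - A) = λ³ - 4λ² + 2λ + 7
Testing integer divisors of the constant term: p(-1) = 0, so (λ + 1) is a factor:
p(λ) = (λ + 1)(λ² - 5λ + 7)
λ² - 5λ + 7 = 0  ⇒  λ = (5 ± √((-5)² - 4·(7)))/2 = (5 ± √(-3))/2
  = (5 + i√3)/2,  (5 - i√3)/2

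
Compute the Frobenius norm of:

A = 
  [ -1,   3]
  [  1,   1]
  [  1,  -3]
||A||_F = 4.69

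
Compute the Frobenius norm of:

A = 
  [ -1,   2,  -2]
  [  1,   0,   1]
||A||_F = 3.317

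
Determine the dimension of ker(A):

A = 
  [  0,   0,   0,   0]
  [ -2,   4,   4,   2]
nullity(A) = 3

Row reduce:
Swap R1 ↔ R2
REF = 
  [ -2,   4,   4,   2]
  [  0,   0,   0,   0]
Pivot columns: 1 → 1 pivot.
rank(A) = 1, so nullity(A) = 4 - 1 = 3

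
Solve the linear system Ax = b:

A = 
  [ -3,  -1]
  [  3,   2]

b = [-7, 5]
x = [3, -2]

Row reduce the augmented matrix [A|b]:
R2 → R2 + (1)·R1
REF = 
  [ -3,  -1,  -7]
  [  0,   1,  -2]

Back-substitution:
x₂ = (-2) / 1 = -2
x₁ = (-7 - (-1)(-2)) / (-3) = 3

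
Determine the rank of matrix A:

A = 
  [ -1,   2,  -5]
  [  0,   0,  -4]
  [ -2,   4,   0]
rank(A) = 2

Row reduce:
R3 → R3 - (2)·R1
R3 → R3 + (5/2)·R2
REF = 
  [ -1,   2,  -5]
  [  0,   0,  -4]
  [  0,   0,   0]
Pivot columns: 1, 3 → 2 pivots.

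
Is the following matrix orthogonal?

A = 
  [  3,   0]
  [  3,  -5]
No

AᵀA = 
  [ 18, -15]
  [-15,  25]
≠ I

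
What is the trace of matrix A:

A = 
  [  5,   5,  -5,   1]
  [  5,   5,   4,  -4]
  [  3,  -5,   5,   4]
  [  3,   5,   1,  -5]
10

tr(A) = 5 + 5 + 5 + -5 = 10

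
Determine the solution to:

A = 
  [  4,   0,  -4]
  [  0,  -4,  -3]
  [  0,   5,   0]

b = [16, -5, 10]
x = [3, 2, -1]

Row reduce the augmented matrix [A|b]:
R3 → R3 + (5/4)·R2
REF = 
  [    4,     0,    -4,    16]
  [    0,    -4,    -3,    -5]
  [    0,     0, -15/4,  15/4]

Back-substitution:
x₃ = (15/4) / (-15/4) = -1
x₂ = (-5 - (-3)(-1)) / (-4) = 2
x₁ = (16 - (0)(2) - (-4)(-1)) / 4 = 3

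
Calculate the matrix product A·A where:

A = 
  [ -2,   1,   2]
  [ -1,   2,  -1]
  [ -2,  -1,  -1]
A² = A·A:
A²[1,1] = (-2)(-2) + (1)(-1) + (2)(-2) = -1
A²[1,2] = (-2)(1) + (1)(2) + (2)(-1) = -2
A²[1,3] = (-2)(2) + (1)(-1) + (2)(-1) = -7
A²[2,1] = (-1)(-2) + (2)(-1) + (-1)(-2) = 2
A²[2,2] = (-1)(1) + (2)(2) + (-1)(-1) = 4
A²[2,3] = (-1)(2) + (2)(-1) + (-1)(-1) = -3
A²[3,1] = (-2)(-2) + (-1)(-1) + (-1)(-2) = 7
A²[3,2] = (-2)(1) + (-1)(2) + (-1)(-1) = -3
A²[3,3] = (-2)(2) + (-1)(-1) + (-1)(-1) = -2
A² = 
  [ -1,  -2,  -7]
  [  2,   4,  -3]
  [  7,  -3,  -2]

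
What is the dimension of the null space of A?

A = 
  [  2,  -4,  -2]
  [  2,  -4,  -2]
nullity(A) = 2

Row reduce:
R2 → R2 - (1)·R1
REF = 
  [  2,  -4,  -2]
  [  0,   0,   0]
Pivot columns: 1 → 1 pivot.
rank(A) = 1, so nullity(A) = 3 - 1 = 2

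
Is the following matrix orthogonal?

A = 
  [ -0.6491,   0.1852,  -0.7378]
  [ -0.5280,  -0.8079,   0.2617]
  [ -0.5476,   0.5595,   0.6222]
Yes

AᵀA = 
  [  1,   0,   0]
  [  0,   1,   0.0001]
  [  0,   0.0001,   1]
≈ I (equal to I up to the 4-dp rounding of the entries)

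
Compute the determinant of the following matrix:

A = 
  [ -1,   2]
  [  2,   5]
-9

For a 2×2 matrix, det = ad - bc = (-1)(5) - (2)(2) = -9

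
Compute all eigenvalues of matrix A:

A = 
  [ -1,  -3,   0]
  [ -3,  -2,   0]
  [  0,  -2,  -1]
λ = -1, (-3 + √37)/2, (-3 - √37)/2  (≈ -1, 1.541, -4.541)

Characteristic polynomial: det(λI - A) = λ³ + 4λ² - 4λ - 7
Testing integer divisors of the constant term: p(-1) = 0, so (λ + 1) is a factor:
p(λ) = (λ + 1)(λ² + 3λ - 7)
λ² + 3λ - 7 = 0  ⇒  λ = (-3 ± √((3)² - 4·(-7)))/2 = (-3 ± √(37))/2
  = (-3 + √37)/2,  (-3 - √37)/2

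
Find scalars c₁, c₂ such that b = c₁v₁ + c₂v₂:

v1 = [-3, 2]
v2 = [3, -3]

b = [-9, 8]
c1 = 1, c2 = -2

b = 1·v1 + -2·v2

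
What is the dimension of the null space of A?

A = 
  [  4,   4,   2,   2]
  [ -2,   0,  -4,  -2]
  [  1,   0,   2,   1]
nullity(A) = 2

Row reduce:
R2 → R2 + (1/2)·R1
R3 → R3 - (1/4)·R1
R3 → R3 + (1/2)·R2
REF = 
  [  4,   4,   2,   2]
  [  0,   2,  -3,  -1]
  [  0,   0,   0,   0]
Pivot columns: 1, 2 → 2 pivots.
rank(A) = 2, so nullity(A) = 4 - 2 = 2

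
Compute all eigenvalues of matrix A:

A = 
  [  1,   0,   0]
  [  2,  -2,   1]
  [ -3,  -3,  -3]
Characteristic polynomial: det(λI - A) = λ³ + 4λ² + 4λ - 9
Testing integer divisors of the constant term: p(1) = 0, so (λ - 1) is a factor:
p(λ) = (λ - 1)(λ² + 5λ + 9)
λ² + 5λ + 9 = 0  ⇒  λ = (-5 ± √((5)² - 4·(9)))/2 = (-5 ± √(-11))/2
  = (-5 + i√11)/2,  (-5 - i√11)/2

λ = 1, (-5 + i√11)/2, (-5 - i√11)/2  (≈ 1, -2.5 + 1.658i, -2.5 - 1.658i)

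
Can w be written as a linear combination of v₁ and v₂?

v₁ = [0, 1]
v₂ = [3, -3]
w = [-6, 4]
Yes

Form the augmented matrix and row-reduce:
[v₁|v₂|w] = 
  [  0,   3,  -6]
  [  1,  -3,   4]
Swap R1 ↔ R2
REF = 
  [  1,  -3,   4]
  [  0,   3,  -6]

No row of the form [0 0 | nonzero], so the system is consistent. Back-substitution gives c₁ = -2, c₂ = -2: w = (-2)·v₁ + (-2)·v₂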